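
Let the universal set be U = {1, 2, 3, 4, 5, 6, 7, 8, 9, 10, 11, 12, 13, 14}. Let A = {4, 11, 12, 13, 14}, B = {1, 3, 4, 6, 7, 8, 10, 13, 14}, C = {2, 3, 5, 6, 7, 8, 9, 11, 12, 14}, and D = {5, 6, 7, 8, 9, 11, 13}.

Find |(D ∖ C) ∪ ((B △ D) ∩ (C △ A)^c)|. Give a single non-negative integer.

5

D ∖ C = {13}
B △ D = {1, 3, 4, 5, 9, 10, 11, 14}
C △ A = {2, 3, 4, 5, 6, 7, 8, 9, 13}
(C △ A)^c = {1, 10, 11, 12, 14}
(B △ D) ∩ (C △ A)^c = {1, 10, 11, 14}
(D ∖ C) ∪ ((B △ D) ∩ (C △ A)^c) = {1, 10, 11, 13, 14}
|(D ∖ C) ∪ ((B △ D) ∩ (C △ A)^c)| = 5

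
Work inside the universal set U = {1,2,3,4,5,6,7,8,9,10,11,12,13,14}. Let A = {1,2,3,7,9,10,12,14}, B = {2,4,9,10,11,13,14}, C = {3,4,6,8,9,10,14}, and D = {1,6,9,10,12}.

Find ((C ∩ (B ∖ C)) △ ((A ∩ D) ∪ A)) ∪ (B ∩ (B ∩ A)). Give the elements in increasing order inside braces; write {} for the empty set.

{1,2,3,7,9,10,12,14}

B ∖ C = {2,11,13}
C ∩ (B ∖ C) = {}
A ∩ D = {1,9,10,12}
(A ∩ D) ∪ A = {1,2,3,7,9,10,12,14}
(C ∩ (B ∖ C)) △ ((A ∩ D) ∪ A) = {1,2,3,7,9,10,12,14}
B ∩ A = {2,9,10,14}
B ∩ (B ∩ A) = {2,9,10,14}
((C ∩ (B ∖ C)) △ ((A ∩ D) ∪ A)) ∪ (B ∩ (B ∩ A)) = {1,2,3,7,9,10,12,14}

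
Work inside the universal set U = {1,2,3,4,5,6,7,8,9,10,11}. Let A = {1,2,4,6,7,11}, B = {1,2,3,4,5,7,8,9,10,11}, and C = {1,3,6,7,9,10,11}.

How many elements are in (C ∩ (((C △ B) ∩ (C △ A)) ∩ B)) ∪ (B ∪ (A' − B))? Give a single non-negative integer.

C △ B = {2,4,5,6,8}
C △ A = {2,3,4,9,10}
(C △ B) ∩ (C △ A) = {2,4}
((C △ B) ∩ (C △ A)) ∩ B = {2,4}
C ∩ (((C △ B) ∩ (C △ A)) ∩ B) = {}
A' = {3,5,8,9,10}
A' − B = {}
B ∪ (A' − B) = {1,2,3,4,5,7,8,9,10,11}
(C ∩ (((C △ B) ∩ (C △ A)) ∩ B)) ∪ (B ∪ (A' − B)) = {1,2,3,4,5,7,8,9,10,11}
|(C ∩ (((C △ B) ∩ (C △ A)) ∩ B)) ∪ (B ∪ (A' − B))| = 10

10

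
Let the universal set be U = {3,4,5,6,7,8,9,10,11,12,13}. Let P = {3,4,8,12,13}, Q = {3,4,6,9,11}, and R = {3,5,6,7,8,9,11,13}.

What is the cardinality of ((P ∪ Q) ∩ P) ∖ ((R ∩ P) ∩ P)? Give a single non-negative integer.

2

P ∪ Q = {3,4,6,8,9,11,12,13}
(P ∪ Q) ∩ P = {3,4,8,12,13}
R ∩ P = {3,8,13}
(R ∩ P) ∩ P = {3,8,13}
((P ∪ Q) ∩ P) ∖ ((R ∩ P) ∩ P) = {4,12}
|((P ∪ Q) ∩ P) ∖ ((R ∩ P) ∩ P)| = 2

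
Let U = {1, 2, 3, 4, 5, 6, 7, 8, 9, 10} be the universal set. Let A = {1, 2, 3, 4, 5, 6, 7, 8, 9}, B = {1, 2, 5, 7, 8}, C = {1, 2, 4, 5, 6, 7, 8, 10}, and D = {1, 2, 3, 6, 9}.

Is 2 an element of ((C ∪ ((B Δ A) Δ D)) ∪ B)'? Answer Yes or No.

2 ∈ B and 2 ∈ A, so 2 ∉ B Δ A
2 ∉ (B Δ A) and 2 ∈ D, so 2 ∈ (B Δ A) Δ D
2 ∈ C and 2 ∈ ((B Δ A) Δ D), so 2 ∈ C ∪ ((B Δ A) Δ D)
2 ∈ (C ∪ ((B Δ A) Δ D)) and 2 ∈ B, so 2 ∈ (C ∪ ((B Δ A) Δ D)) ∪ B
2 ∉ ((C ∪ ((B Δ A) Δ D)) ∪ B)' since 2 ∈ ((C ∪ ((B Δ A) Δ D)) ∪ B)

No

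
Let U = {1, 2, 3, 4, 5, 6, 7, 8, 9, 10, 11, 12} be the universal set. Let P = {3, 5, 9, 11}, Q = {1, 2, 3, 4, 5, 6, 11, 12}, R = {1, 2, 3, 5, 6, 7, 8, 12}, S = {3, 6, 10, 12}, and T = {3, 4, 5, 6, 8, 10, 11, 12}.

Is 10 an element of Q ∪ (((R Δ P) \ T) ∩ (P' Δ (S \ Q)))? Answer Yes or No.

10 ∉ R and 10 ∉ P, so 10 ∉ R Δ P
10 ∉ (R Δ P) and 10 ∈ T, so 10 ∉ (R Δ P) \ T
10 ∉ P, so 10 ∈ P'
10 ∈ S and 10 ∉ Q, so 10 ∈ S \ Q
10 ∈ P' and 10 ∈ (S \ Q), so 10 ∉ P' Δ (S \ Q)
10 ∉ ((R Δ P) \ T) and 10 ∉ (P' Δ (S \ Q)), so 10 ∉ ((R Δ P) \ T) ∩ (P' Δ (S \ Q))
10 ∉ Q and 10 ∉ (((R Δ P) \ T) ∩ (P' Δ (S \ Q))), so 10 ∉ Q ∪ (((R Δ P) \ T) ∩ (P' Δ (S \ Q)))

No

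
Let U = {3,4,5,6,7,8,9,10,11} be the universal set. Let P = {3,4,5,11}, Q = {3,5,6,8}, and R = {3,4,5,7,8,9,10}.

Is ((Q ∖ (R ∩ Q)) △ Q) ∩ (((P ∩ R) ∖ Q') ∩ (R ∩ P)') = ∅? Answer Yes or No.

R ∩ Q = {3,5,8}
Q ∖ (R ∩ Q) = {6}
(Q ∖ (R ∩ Q)) △ Q = {3,5,8}
P ∩ R = {3,4,5}
Q' = {4,7,9,10,11}
(P ∩ R) ∖ Q' = {3,5}
R ∩ P = {3,4,5}
(R ∩ P)' = {6,7,8,9,10,11}
((P ∩ R) ∖ Q') ∩ (R ∩ P)' = {}
{3,5,8} and {} share no elements.

Yes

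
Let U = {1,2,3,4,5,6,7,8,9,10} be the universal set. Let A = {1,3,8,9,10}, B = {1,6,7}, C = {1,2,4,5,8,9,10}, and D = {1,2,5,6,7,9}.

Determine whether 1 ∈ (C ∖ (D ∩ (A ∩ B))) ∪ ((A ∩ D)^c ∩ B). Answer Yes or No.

No

1 ∈ A and 1 ∈ B, so 1 ∈ A ∩ B
1 ∈ D and 1 ∈ (A ∩ B), so 1 ∈ D ∩ (A ∩ B)
1 ∈ C and 1 ∈ (D ∩ (A ∩ B)), so 1 ∉ C ∖ (D ∩ (A ∩ B))
1 ∈ A and 1 ∈ D, so 1 ∈ A ∩ D
1 ∉ (A ∩ D)^c since 1 ∈ (A ∩ D)
1 ∉ (A ∩ D)^c and 1 ∈ B, so 1 ∉ (A ∩ D)^c ∩ B
1 ∉ (C ∖ (D ∩ (A ∩ B))) and 1 ∉ ((A ∩ D)^c ∩ B), so 1 ∉ (C ∖ (D ∩ (A ∩ B))) ∪ ((A ∩ D)^c ∩ B)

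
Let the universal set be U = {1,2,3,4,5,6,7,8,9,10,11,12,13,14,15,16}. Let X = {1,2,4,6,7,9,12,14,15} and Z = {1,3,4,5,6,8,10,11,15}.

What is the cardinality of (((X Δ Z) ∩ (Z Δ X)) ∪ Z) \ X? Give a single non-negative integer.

5

X Δ Z = {2,3,5,7,8,9,10,11,12,14}
Z Δ X = {2,3,5,7,8,9,10,11,12,14}
(X Δ Z) ∩ (Z Δ X) = {2,3,5,7,8,9,10,11,12,14}
((X Δ Z) ∩ (Z Δ X)) ∪ Z = {1,2,3,4,5,6,7,8,9,10,11,12,14,15}
(((X Δ Z) ∩ (Z Δ X)) ∪ Z) \ X = {3,5,8,10,11}
|(((X Δ Z) ∩ (Z Δ X)) ∪ Z) \ X| = 5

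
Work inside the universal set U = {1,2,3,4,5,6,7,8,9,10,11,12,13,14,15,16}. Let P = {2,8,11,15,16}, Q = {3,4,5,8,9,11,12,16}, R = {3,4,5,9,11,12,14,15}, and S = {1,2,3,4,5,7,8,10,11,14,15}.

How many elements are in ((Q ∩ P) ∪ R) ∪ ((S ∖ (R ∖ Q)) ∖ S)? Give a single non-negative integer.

Q ∩ P = {8,11,16}
(Q ∩ P) ∪ R = {3,4,5,8,9,11,12,14,15,16}
R ∖ Q = {14,15}
S ∖ (R ∖ Q) = {1,2,3,4,5,7,8,10,11}
(S ∖ (R ∖ Q)) ∖ S = {}
((Q ∩ P) ∪ R) ∪ ((S ∖ (R ∖ Q)) ∖ S) = {3,4,5,8,9,11,12,14,15,16}
|((Q ∩ P) ∪ R) ∪ ((S ∖ (R ∖ Q)) ∖ S)| = 10

10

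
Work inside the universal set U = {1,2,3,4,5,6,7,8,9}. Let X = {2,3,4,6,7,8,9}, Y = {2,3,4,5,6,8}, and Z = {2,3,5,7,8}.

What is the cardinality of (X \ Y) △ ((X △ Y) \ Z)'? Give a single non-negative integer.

X \ Y = {7,9}
X △ Y = {5,7,9}
(X △ Y) \ Z = {9}
((X △ Y) \ Z)' = {1,2,3,4,5,6,7,8}
(X \ Y) △ ((X △ Y) \ Z)' = {1,2,3,4,5,6,8,9}
|(X \ Y) △ ((X △ Y) \ Z)'| = 8

8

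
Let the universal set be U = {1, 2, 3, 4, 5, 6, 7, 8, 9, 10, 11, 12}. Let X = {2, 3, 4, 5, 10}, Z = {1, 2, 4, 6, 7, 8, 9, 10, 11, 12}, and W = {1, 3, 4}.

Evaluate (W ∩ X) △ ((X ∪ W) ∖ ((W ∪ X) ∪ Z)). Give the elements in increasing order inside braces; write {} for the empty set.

W ∩ X = {3, 4}
X ∪ W = {1, 2, 3, 4, 5, 10}
W ∪ X = {1, 2, 3, 4, 5, 10}
(W ∪ X) ∪ Z = {1, 2, 3, 4, 5, 6, 7, 8, 9, 10, 11, 12}
(X ∪ W) ∖ ((W ∪ X) ∪ Z) = {}
(W ∩ X) △ ((X ∪ W) ∖ ((W ∪ X) ∪ Z)) = {3, 4}

{3, 4}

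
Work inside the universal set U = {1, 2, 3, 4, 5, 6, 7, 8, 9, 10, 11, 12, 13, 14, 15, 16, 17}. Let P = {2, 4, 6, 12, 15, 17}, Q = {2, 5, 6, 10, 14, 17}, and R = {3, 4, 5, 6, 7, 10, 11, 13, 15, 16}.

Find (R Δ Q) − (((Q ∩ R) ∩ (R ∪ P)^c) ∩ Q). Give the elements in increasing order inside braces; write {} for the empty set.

R Δ Q = {2, 3, 4, 7, 11, 13, 14, 15, 16, 17}
Q ∩ R = {5, 6, 10}
R ∪ P = {2, 3, 4, 5, 6, 7, 10, 11, 12, 13, 15, 16, 17}
(R ∪ P)^c = {1, 8, 9, 14}
(Q ∩ R) ∩ (R ∪ P)^c = {}
((Q ∩ R) ∩ (R ∪ P)^c) ∩ Q = {}
(R Δ Q) − (((Q ∩ R) ∩ (R ∪ P)^c) ∩ Q) = {2, 3, 4, 7, 11, 13, 14, 15, 16, 17}

{2, 3, 4, 7, 11, 13, 14, 15, 16, 17}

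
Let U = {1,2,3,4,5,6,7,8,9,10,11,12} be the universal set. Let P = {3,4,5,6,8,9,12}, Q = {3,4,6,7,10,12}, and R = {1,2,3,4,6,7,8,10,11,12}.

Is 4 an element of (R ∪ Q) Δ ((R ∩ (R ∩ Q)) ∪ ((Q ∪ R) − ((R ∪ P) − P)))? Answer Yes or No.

No

4 ∈ R and 4 ∈ Q, so 4 ∈ R ∪ Q
4 ∈ R and 4 ∈ Q, so 4 ∈ R ∩ Q
4 ∈ R and 4 ∈ (R ∩ Q), so 4 ∈ R ∩ (R ∩ Q)
4 ∈ Q and 4 ∈ R, so 4 ∈ Q ∪ R
4 ∈ R and 4 ∈ P, so 4 ∈ R ∪ P
4 ∈ (R ∪ P) and 4 ∈ P, so 4 ∉ (R ∪ P) − P
4 ∈ (Q ∪ R) and 4 ∉ ((R ∪ P) − P), so 4 ∈ (Q ∪ R) − ((R ∪ P) − P)
4 ∈ (R ∩ (R ∩ Q)) and 4 ∈ ((Q ∪ R) − ((R ∪ P) − P)), so 4 ∈ (R ∩ (R ∩ Q)) ∪ ((Q ∪ R) − ((R ∪ P) − P))
4 ∈ (R ∪ Q) and 4 ∈ ((R ∩ (R ∩ Q)) ∪ ((Q ∪ R) − ((R ∪ P) − P))), so 4 ∉ (R ∪ Q) Δ ((R ∩ (R ∩ Q)) ∪ ((Q ∪ R) − ((R ∪ P) − P)))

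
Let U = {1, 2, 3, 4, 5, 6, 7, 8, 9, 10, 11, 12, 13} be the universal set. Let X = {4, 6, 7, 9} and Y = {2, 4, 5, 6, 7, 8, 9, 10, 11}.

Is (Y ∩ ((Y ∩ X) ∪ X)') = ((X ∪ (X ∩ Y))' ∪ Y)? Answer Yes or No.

No

Y ∩ X = {4, 6, 7, 9}
(Y ∩ X) ∪ X = {4, 6, 7, 9}
((Y ∩ X) ∪ X)' = {1, 2, 3, 5, 8, 10, 11, 12, 13}
Y ∩ ((Y ∩ X) ∪ X)' = {2, 5, 8, 10, 11}
X ∩ Y = {4, 6, 7, 9}
X ∪ (X ∩ Y) = {4, 6, 7, 9}
(X ∪ (X ∩ Y))' = {1, 2, 3, 5, 8, 10, 11, 12, 13}
(X ∪ (X ∩ Y))' ∪ Y = {1, 2, 3, 4, 5, 6, 7, 8, 9, 10, 11, 12, 13}
1 ∈ (X ∪ (X ∩ Y))' ∪ Y but 1 ∉ Y ∩ ((Y ∩ X) ∪ X)', so they differ.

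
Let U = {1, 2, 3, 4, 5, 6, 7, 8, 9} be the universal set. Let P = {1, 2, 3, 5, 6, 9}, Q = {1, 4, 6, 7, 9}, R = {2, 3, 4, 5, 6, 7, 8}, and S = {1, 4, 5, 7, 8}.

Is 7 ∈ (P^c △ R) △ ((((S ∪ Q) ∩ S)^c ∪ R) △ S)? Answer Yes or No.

No

7 ∉ P, so 7 ∈ P^c
7 ∈ P^c and 7 ∈ R, so 7 ∉ P^c △ R
7 ∈ S and 7 ∈ Q, so 7 ∈ S ∪ Q
7 ∈ (S ∪ Q) and 7 ∈ S, so 7 ∈ (S ∪ Q) ∩ S
7 ∉ ((S ∪ Q) ∩ S)^c since 7 ∈ ((S ∪ Q) ∩ S)
7 ∉ ((S ∪ Q) ∩ S)^c and 7 ∈ R, so 7 ∈ ((S ∪ Q) ∩ S)^c ∪ R
7 ∈ (((S ∪ Q) ∩ S)^c ∪ R) and 7 ∈ S, so 7 ∉ (((S ∪ Q) ∩ S)^c ∪ R) △ S
7 ∉ (P^c △ R) and 7 ∉ ((((S ∪ Q) ∩ S)^c ∪ R) △ S), so 7 ∉ (P^c △ R) △ ((((S ∪ Q) ∩ S)^c ∪ R) △ S)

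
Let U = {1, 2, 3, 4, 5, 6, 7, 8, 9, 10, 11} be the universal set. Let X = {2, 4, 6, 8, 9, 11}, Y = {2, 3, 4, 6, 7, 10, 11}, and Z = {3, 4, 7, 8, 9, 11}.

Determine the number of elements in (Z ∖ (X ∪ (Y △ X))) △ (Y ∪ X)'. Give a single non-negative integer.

2

Y △ X = {3, 7, 8, 9, 10}
X ∪ (Y △ X) = {2, 3, 4, 6, 7, 8, 9, 10, 11}
Z ∖ (X ∪ (Y △ X)) = {}
Y ∪ X = {2, 3, 4, 6, 7, 8, 9, 10, 11}
(Y ∪ X)' = {1, 5}
(Z ∖ (X ∪ (Y △ X))) △ (Y ∪ X)' = {1, 5}
|(Z ∖ (X ∪ (Y △ X))) △ (Y ∪ X)'| = 2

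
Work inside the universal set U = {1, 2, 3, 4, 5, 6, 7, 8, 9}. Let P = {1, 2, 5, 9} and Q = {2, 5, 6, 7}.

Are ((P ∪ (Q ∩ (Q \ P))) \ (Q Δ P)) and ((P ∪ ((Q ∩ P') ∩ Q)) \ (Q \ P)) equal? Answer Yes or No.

No

Q \ P = {6, 7}
Q ∩ (Q \ P) = {6, 7}
P ∪ (Q ∩ (Q \ P)) = {1, 2, 5, 6, 7, 9}
Q Δ P = {1, 6, 7, 9}
(P ∪ (Q ∩ (Q \ P))) \ (Q Δ P) = {2, 5}
P' = {3, 4, 6, 7, 8}
Q ∩ P' = {6, 7}
(Q ∩ P') ∩ Q = {6, 7}
P ∪ ((Q ∩ P') ∩ Q) = {1, 2, 5, 6, 7, 9}
(P ∪ ((Q ∩ P') ∩ Q)) \ (Q \ P) = {1, 2, 5, 9}
1 ∈ (P ∪ ((Q ∩ P') ∩ Q)) \ (Q \ P) but 1 ∉ (P ∪ (Q ∩ (Q \ P))) \ (Q Δ P), so they differ.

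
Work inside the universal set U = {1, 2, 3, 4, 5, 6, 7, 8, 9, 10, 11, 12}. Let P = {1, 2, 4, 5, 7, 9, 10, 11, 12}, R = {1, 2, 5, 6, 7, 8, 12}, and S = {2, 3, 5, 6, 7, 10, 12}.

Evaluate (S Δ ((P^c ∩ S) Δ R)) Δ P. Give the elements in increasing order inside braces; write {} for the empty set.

P^c = {3, 6, 8}
P^c ∩ S = {3, 6}
(P^c ∩ S) Δ R = {1, 2, 3, 5, 7, 8, 12}
S Δ ((P^c ∩ S) Δ R) = {1, 6, 8, 10}
(S Δ ((P^c ∩ S) Δ R)) Δ P = {2, 4, 5, 6, 7, 8, 9, 11, 12}

{2, 4, 5, 6, 7, 8, 9, 11, 12}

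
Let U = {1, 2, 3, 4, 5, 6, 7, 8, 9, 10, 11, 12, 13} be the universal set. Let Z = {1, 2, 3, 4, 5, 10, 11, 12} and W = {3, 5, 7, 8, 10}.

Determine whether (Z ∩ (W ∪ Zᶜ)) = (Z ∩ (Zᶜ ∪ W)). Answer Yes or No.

Zᶜ = {6, 7, 8, 9, 13}
W ∪ Zᶜ = {3, 5, 6, 7, 8, 9, 10, 13}
Z ∩ (W ∪ Zᶜ) = {3, 5, 10}
Zᶜ ∪ W = {3, 5, 6, 7, 8, 9, 10, 13}
Z ∩ (Zᶜ ∪ W) = {3, 5, 10}
Both equal {3, 5, 10}, so Z ∩ (W ∪ Zᶜ) = Z ∩ (Zᶜ ∪ W).

Yes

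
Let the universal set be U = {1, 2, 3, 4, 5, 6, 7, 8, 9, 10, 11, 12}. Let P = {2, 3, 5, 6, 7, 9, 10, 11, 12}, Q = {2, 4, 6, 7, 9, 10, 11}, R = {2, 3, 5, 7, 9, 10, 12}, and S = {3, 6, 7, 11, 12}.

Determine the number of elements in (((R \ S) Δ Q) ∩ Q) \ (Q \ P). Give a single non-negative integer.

3

R \ S = {2, 5, 9, 10}
(R \ S) Δ Q = {4, 5, 6, 7, 11}
((R \ S) Δ Q) ∩ Q = {4, 6, 7, 11}
Q \ P = {4}
(((R \ S) Δ Q) ∩ Q) \ (Q \ P) = {6, 7, 11}
|(((R \ S) Δ Q) ∩ Q) \ (Q \ P)| = 3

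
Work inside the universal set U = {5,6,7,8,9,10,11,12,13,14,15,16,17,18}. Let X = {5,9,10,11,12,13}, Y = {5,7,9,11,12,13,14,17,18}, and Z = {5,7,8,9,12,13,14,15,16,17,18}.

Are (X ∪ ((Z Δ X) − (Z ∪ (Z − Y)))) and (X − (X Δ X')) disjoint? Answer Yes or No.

Z Δ X = {7,8,10,11,14,15,16,17,18}
Z − Y = {8,15,16}
Z ∪ (Z − Y) = {5,7,8,9,12,13,14,15,16,17,18}
(Z Δ X) − (Z ∪ (Z − Y)) = {10,11}
X ∪ ((Z Δ X) − (Z ∪ (Z − Y))) = {5,9,10,11,12,13}
X' = {6,7,8,14,15,16,17,18}
X Δ X' = {5,6,7,8,9,10,11,12,13,14,15,16,17,18}
X − (X Δ X') = {}
{5,9,10,11,12,13} and {} share no elements.

Yes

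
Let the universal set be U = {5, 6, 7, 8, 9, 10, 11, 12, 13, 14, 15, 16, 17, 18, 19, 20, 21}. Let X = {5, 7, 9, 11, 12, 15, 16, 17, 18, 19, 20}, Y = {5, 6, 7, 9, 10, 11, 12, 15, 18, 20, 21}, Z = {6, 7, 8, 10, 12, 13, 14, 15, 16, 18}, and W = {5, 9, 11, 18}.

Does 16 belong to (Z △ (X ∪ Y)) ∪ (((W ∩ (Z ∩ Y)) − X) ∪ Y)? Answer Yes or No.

16 ∈ X and 16 ∉ Y, so 16 ∈ X ∪ Y
16 ∈ Z and 16 ∈ (X ∪ Y), so 16 ∉ Z △ (X ∪ Y)
16 ∈ Z and 16 ∉ Y, so 16 ∉ Z ∩ Y
16 ∉ W and 16 ∉ (Z ∩ Y), so 16 ∉ W ∩ (Z ∩ Y)
16 ∉ (W ∩ (Z ∩ Y)) and 16 ∈ X, so 16 ∉ (W ∩ (Z ∩ Y)) − X
16 ∉ ((W ∩ (Z ∩ Y)) − X) and 16 ∉ Y, so 16 ∉ ((W ∩ (Z ∩ Y)) − X) ∪ Y
16 ∉ (Z △ (X ∪ Y)) and 16 ∉ (((W ∩ (Z ∩ Y)) − X) ∪ Y), so 16 ∉ (Z △ (X ∪ Y)) ∪ (((W ∩ (Z ∩ Y)) − X) ∪ Y)

No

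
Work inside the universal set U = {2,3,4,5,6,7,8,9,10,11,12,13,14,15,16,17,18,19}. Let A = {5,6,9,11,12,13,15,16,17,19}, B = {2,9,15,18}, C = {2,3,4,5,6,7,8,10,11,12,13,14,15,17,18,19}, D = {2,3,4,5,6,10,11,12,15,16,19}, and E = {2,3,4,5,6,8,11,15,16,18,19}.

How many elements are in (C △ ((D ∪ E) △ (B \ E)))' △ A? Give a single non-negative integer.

D ∪ E = {2,3,4,5,6,8,10,11,12,15,16,18,19}
B \ E = {9}
(D ∪ E) △ (B \ E) = {2,3,4,5,6,8,9,10,11,12,15,16,18,19}
C △ ((D ∪ E) △ (B \ E)) = {7,9,13,14,16,17}
(C △ ((D ∪ E) △ (B \ E)))' = {2,3,4,5,6,8,10,11,12,15,18,19}
(C △ ((D ∪ E) △ (B \ E)))' △ A = {2,3,4,8,9,10,13,16,17,18}
|(C △ ((D ∪ E) △ (B \ E)))' △ A| = 10

10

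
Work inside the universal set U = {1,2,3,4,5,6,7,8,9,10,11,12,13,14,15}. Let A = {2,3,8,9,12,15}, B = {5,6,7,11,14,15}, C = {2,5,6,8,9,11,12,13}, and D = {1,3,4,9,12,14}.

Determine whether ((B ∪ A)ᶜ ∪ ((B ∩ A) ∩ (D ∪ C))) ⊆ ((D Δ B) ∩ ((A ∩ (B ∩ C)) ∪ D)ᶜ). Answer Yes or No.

B ∪ A = {2,3,5,6,7,8,9,11,12,14,15}
(B ∪ A)ᶜ = {1,4,10,13}
B ∩ A = {15}
D ∪ C = {1,2,3,4,5,6,8,9,11,12,13,14}
(B ∩ A) ∩ (D ∪ C) = {}
(B ∪ A)ᶜ ∪ ((B ∩ A) ∩ (D ∪ C)) = {1,4,10,13}
D Δ B = {1,3,4,5,6,7,9,11,12,15}
B ∩ C = {5,6,11}
A ∩ (B ∩ C) = {}
(A ∩ (B ∩ C)) ∪ D = {1,3,4,9,12,14}
((A ∩ (B ∩ C)) ∪ D)ᶜ = {2,5,6,7,8,10,11,13,15}
(D Δ B) ∩ ((A ∩ (B ∩ C)) ∪ D)ᶜ = {5,6,7,11,15}
1 ∈ (B ∪ A)ᶜ ∪ ((B ∩ A) ∩ (D ∪ C)) but 1 ∉ (D Δ B) ∩ ((A ∩ (B ∩ C)) ∪ D)ᶜ, so the inclusion fails.

No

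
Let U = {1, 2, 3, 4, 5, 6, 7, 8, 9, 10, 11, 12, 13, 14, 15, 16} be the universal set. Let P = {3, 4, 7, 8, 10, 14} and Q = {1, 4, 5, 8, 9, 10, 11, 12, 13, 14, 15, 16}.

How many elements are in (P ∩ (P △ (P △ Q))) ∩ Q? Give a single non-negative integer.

P △ Q = {1, 3, 5, 7, 9, 11, 12, 13, 15, 16}
P △ (P △ Q) = {1, 4, 5, 8, 9, 10, 11, 12, 13, 14, 15, 16}
P ∩ (P △ (P △ Q)) = {4, 8, 10, 14}
(P ∩ (P △ (P △ Q))) ∩ Q = {4, 8, 10, 14}
|(P ∩ (P △ (P △ Q))) ∩ Q| = 4

4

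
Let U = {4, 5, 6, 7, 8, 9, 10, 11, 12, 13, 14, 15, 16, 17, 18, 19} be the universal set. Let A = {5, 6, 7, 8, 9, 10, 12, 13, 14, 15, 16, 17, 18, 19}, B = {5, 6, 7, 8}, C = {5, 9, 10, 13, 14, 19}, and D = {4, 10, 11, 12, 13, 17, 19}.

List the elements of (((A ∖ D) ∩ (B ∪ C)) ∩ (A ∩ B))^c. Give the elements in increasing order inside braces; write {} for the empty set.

A ∖ D = {5, 6, 7, 8, 9, 14, 15, 16, 18}
B ∪ C = {5, 6, 7, 8, 9, 10, 13, 14, 19}
(A ∖ D) ∩ (B ∪ C) = {5, 6, 7, 8, 9, 14}
A ∩ B = {5, 6, 7, 8}
((A ∖ D) ∩ (B ∪ C)) ∩ (A ∩ B) = {5, 6, 7, 8}
(((A ∖ D) ∩ (B ∪ C)) ∩ (A ∩ B))^c = {4, 9, 10, 11, 12, 13, 14, 15, 16, 17, 18, 19}

{4, 9, 10, 11, 12, 13, 14, 15, 16, 17, 18, 19}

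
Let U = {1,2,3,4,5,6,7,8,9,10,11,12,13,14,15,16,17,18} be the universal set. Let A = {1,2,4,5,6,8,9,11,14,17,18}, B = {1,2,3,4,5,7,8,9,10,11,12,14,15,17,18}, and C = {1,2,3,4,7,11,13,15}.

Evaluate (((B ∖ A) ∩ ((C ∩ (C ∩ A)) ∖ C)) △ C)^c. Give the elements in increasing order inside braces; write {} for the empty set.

B ∖ A = {3,7,10,12,15}
C ∩ A = {1,2,4,11}
C ∩ (C ∩ A) = {1,2,4,11}
(C ∩ (C ∩ A)) ∖ C = {}
(B ∖ A) ∩ ((C ∩ (C ∩ A)) ∖ C) = {}
((B ∖ A) ∩ ((C ∩ (C ∩ A)) ∖ C)) △ C = {1,2,3,4,7,11,13,15}
(((B ∖ A) ∩ ((C ∩ (C ∩ A)) ∖ C)) △ C)^c = {5,6,8,9,10,12,14,16,17,18}

{5,6,8,9,10,12,14,16,17,18}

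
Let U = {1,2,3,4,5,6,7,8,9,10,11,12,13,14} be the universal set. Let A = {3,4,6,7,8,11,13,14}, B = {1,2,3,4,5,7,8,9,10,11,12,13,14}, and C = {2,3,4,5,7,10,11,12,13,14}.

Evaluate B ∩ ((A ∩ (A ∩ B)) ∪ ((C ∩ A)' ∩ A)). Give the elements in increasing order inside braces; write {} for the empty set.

A ∩ B = {3,4,7,8,11,13,14}
A ∩ (A ∩ B) = {3,4,7,8,11,13,14}
C ∩ A = {3,4,7,11,13,14}
(C ∩ A)' = {1,2,5,6,8,9,10,12}
(C ∩ A)' ∩ A = {6,8}
(A ∩ (A ∩ B)) ∪ ((C ∩ A)' ∩ A) = {3,4,6,7,8,11,13,14}
B ∩ ((A ∩ (A ∩ B)) ∪ ((C ∩ A)' ∩ A)) = {3,4,7,8,11,13,14}

{3,4,7,8,11,13,14}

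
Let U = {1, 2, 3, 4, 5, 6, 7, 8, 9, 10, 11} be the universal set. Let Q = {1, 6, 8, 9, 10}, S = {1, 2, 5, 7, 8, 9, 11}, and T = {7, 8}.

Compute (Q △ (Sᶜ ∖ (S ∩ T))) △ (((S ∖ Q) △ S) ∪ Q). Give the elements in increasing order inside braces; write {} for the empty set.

{3, 4, 6, 10}

Sᶜ = {3, 4, 6, 10}
S ∩ T = {7, 8}
Sᶜ ∖ (S ∩ T) = {3, 4, 6, 10}
Q △ (Sᶜ ∖ (S ∩ T)) = {1, 3, 4, 8, 9}
S ∖ Q = {2, 5, 7, 11}
(S ∖ Q) △ S = {1, 8, 9}
((S ∖ Q) △ S) ∪ Q = {1, 6, 8, 9, 10}
(Q △ (Sᶜ ∖ (S ∩ T))) △ (((S ∖ Q) △ S) ∪ Q) = {3, 4, 6, 10}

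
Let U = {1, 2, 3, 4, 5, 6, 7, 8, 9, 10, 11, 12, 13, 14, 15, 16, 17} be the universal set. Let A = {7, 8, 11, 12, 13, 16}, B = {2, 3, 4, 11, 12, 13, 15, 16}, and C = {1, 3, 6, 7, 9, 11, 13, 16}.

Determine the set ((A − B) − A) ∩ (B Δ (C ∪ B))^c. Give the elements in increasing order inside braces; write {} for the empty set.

{}

A − B = {7, 8}
(A − B) − A = {}
C ∪ B = {1, 2, 3, 4, 6, 7, 9, 11, 12, 13, 15, 16}
B Δ (C ∪ B) = {1, 6, 7, 9}
(B Δ (C ∪ B))^c = {2, 3, 4, 5, 8, 10, 11, 12, 13, 14, 15, 16, 17}
((A − B) − A) ∩ (B Δ (C ∪ B))^c = {}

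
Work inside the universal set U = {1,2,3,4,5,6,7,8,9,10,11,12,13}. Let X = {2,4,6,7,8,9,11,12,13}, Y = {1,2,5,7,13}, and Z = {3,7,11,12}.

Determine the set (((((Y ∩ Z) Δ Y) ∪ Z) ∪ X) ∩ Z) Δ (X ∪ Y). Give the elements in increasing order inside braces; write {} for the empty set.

{1,2,3,4,5,6,8,9,13}

Y ∩ Z = {7}
(Y ∩ Z) Δ Y = {1,2,5,13}
((Y ∩ Z) Δ Y) ∪ Z = {1,2,3,5,7,11,12,13}
(((Y ∩ Z) Δ Y) ∪ Z) ∪ X = {1,2,3,4,5,6,7,8,9,11,12,13}
((((Y ∩ Z) Δ Y) ∪ Z) ∪ X) ∩ Z = {3,7,11,12}
X ∪ Y = {1,2,4,5,6,7,8,9,11,12,13}
(((((Y ∩ Z) Δ Y) ∪ Z) ∪ X) ∩ Z) Δ (X ∪ Y) = {1,2,3,4,5,6,8,9,13}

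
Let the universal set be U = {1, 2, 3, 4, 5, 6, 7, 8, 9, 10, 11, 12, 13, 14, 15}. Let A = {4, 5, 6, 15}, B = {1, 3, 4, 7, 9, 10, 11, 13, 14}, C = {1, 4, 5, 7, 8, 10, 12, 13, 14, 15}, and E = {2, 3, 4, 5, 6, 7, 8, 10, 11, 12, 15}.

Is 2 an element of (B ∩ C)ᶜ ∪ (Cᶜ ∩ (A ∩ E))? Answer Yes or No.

2 ∉ B and 2 ∉ C, so 2 ∉ B ∩ C
2 ∈ (B ∩ C)ᶜ since 2 ∉ (B ∩ C)
2 ∉ C, so 2 ∈ Cᶜ
2 ∉ A and 2 ∈ E, so 2 ∉ A ∩ E
2 ∈ Cᶜ and 2 ∉ (A ∩ E), so 2 ∉ Cᶜ ∩ (A ∩ E)
2 ∈ (B ∩ C)ᶜ and 2 ∉ (Cᶜ ∩ (A ∩ E)), so 2 ∈ (B ∩ C)ᶜ ∪ (Cᶜ ∩ (A ∩ E))

Yes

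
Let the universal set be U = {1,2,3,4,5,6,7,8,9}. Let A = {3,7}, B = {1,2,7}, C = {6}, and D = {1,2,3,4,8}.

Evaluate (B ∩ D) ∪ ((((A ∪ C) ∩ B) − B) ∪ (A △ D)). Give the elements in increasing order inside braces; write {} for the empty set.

{1,2,4,7,8}

B ∩ D = {1,2}
A ∪ C = {3,6,7}
(A ∪ C) ∩ B = {7}
((A ∪ C) ∩ B) − B = {}
A △ D = {1,2,4,7,8}
(((A ∪ C) ∩ B) − B) ∪ (A △ D) = {1,2,4,7,8}
(B ∩ D) ∪ ((((A ∪ C) ∩ B) − B) ∪ (A △ D)) = {1,2,4,7,8}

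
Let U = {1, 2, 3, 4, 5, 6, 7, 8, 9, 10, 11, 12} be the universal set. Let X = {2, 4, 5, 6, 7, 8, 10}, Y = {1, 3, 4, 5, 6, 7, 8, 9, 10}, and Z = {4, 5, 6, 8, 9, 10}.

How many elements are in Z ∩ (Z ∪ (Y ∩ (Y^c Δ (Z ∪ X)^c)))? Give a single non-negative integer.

Y^c = {2, 11, 12}
Z ∪ X = {2, 4, 5, 6, 7, 8, 9, 10}
(Z ∪ X)^c = {1, 3, 11, 12}
Y^c Δ (Z ∪ X)^c = {1, 2, 3}
Y ∩ (Y^c Δ (Z ∪ X)^c) = {1, 3}
Z ∪ (Y ∩ (Y^c Δ (Z ∪ X)^c)) = {1, 3, 4, 5, 6, 8, 9, 10}
Z ∩ (Z ∪ (Y ∩ (Y^c Δ (Z ∪ X)^c))) = {4, 5, 6, 8, 9, 10}
|Z ∩ (Z ∪ (Y ∩ (Y^c Δ (Z ∪ X)^c)))| = 6

6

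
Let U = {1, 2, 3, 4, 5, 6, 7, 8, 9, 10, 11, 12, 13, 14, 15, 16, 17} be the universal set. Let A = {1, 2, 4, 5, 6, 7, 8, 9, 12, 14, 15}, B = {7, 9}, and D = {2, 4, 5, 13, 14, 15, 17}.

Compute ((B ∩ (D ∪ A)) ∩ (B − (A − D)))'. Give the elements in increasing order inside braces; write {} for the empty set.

D ∪ A = {1, 2, 4, 5, 6, 7, 8, 9, 12, 13, 14, 15, 17}
B ∩ (D ∪ A) = {7, 9}
A − D = {1, 6, 7, 8, 9, 12}
B − (A − D) = {}
(B ∩ (D ∪ A)) ∩ (B − (A − D)) = {}
((B ∩ (D ∪ A)) ∩ (B − (A − D)))' = {1, 2, 3, 4, 5, 6, 7, 8, 9, 10, 11, 12, 13, 14, 15, 16, 17}

{1, 2, 3, 4, 5, 6, 7, 8, 9, 10, 11, 12, 13, 14, 15, 16, 17}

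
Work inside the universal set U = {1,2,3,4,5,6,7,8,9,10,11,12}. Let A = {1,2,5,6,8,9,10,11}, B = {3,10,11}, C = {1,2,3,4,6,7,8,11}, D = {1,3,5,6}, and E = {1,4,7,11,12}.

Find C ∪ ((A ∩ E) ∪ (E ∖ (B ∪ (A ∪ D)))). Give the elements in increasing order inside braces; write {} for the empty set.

{1,2,3,4,6,7,8,11,12}

A ∩ E = {1,11}
A ∪ D = {1,2,3,5,6,8,9,10,11}
B ∪ (A ∪ D) = {1,2,3,5,6,8,9,10,11}
E ∖ (B ∪ (A ∪ D)) = {4,7,12}
(A ∩ E) ∪ (E ∖ (B ∪ (A ∪ D))) = {1,4,7,11,12}
C ∪ ((A ∩ E) ∪ (E ∖ (B ∪ (A ∪ D)))) = {1,2,3,4,6,7,8,11,12}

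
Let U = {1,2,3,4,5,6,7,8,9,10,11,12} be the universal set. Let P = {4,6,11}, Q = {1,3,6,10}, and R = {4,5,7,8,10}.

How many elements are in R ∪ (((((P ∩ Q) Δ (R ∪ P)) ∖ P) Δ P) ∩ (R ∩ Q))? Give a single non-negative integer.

5

P ∩ Q = {6}
R ∪ P = {4,5,6,7,8,10,11}
(P ∩ Q) Δ (R ∪ P) = {4,5,7,8,10,11}
((P ∩ Q) Δ (R ∪ P)) ∖ P = {5,7,8,10}
(((P ∩ Q) Δ (R ∪ P)) ∖ P) Δ P = {4,5,6,7,8,10,11}
R ∩ Q = {10}
((((P ∩ Q) Δ (R ∪ P)) ∖ P) Δ P) ∩ (R ∩ Q) = {10}
R ∪ (((((P ∩ Q) Δ (R ∪ P)) ∖ P) Δ P) ∩ (R ∩ Q)) = {4,5,7,8,10}
|R ∪ (((((P ∩ Q) Δ (R ∪ P)) ∖ P) Δ P) ∩ (R ∩ Q))| = 5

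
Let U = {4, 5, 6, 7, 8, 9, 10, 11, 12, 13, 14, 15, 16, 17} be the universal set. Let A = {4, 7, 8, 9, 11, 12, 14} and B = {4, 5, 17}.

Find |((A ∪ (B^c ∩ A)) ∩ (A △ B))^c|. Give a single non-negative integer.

8

B^c = {6, 7, 8, 9, 10, 11, 12, 13, 14, 15, 16}
B^c ∩ A = {7, 8, 9, 11, 12, 14}
A ∪ (B^c ∩ A) = {4, 7, 8, 9, 11, 12, 14}
A △ B = {5, 7, 8, 9, 11, 12, 14, 17}
(A ∪ (B^c ∩ A)) ∩ (A △ B) = {7, 8, 9, 11, 12, 14}
((A ∪ (B^c ∩ A)) ∩ (A △ B))^c = {4, 5, 6, 10, 13, 15, 16, 17}
|((A ∪ (B^c ∩ A)) ∩ (A △ B))^c| = 8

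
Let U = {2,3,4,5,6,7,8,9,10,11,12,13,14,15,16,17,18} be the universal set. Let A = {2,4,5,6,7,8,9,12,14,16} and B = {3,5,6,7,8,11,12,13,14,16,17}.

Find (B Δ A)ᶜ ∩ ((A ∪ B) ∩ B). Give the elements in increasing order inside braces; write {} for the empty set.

{5,6,7,8,12,14,16}

B Δ A = {2,3,4,9,11,13,17}
(B Δ A)ᶜ = {5,6,7,8,10,12,14,15,16,18}
A ∪ B = {2,3,4,5,6,7,8,9,11,12,13,14,16,17}
(A ∪ B) ∩ B = {3,5,6,7,8,11,12,13,14,16,17}
(B Δ A)ᶜ ∩ ((A ∪ B) ∩ B) = {5,6,7,8,12,14,16}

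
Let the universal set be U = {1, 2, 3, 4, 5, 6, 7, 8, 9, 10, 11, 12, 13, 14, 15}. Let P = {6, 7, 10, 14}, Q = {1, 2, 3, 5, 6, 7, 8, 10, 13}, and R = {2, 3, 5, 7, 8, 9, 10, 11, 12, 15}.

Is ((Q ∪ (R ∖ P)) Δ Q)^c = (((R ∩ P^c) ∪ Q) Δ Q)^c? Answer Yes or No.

R ∖ P = {2, 3, 5, 8, 9, 11, 12, 15}
Q ∪ (R ∖ P) = {1, 2, 3, 5, 6, 7, 8, 9, 10, 11, 12, 13, 15}
(Q ∪ (R ∖ P)) Δ Q = {9, 11, 12, 15}
((Q ∪ (R ∖ P)) Δ Q)^c = {1, 2, 3, 4, 5, 6, 7, 8, 10, 13, 14}
P^c = {1, 2, 3, 4, 5, 8, 9, 11, 12, 13, 15}
R ∩ P^c = {2, 3, 5, 8, 9, 11, 12, 15}
(R ∩ P^c) ∪ Q = {1, 2, 3, 5, 6, 7, 8, 9, 10, 11, 12, 13, 15}
((R ∩ P^c) ∪ Q) Δ Q = {9, 11, 12, 15}
(((R ∩ P^c) ∪ Q) Δ Q)^c = {1, 2, 3, 4, 5, 6, 7, 8, 10, 13, 14}
Both equal {1, 2, 3, 4, 5, 6, 7, 8, 10, 13, 14}, so ((Q ∪ (R ∖ P)) Δ Q)^c = (((R ∩ P^c) ∪ Q) Δ Q)^c.

Yes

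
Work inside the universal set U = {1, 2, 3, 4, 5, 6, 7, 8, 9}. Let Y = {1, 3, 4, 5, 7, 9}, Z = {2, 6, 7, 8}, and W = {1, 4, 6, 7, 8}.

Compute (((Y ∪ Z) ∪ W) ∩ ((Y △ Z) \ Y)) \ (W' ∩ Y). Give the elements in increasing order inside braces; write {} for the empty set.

{2, 6, 8}

Y ∪ Z = {1, 2, 3, 4, 5, 6, 7, 8, 9}
(Y ∪ Z) ∪ W = {1, 2, 3, 4, 5, 6, 7, 8, 9}
Y △ Z = {1, 2, 3, 4, 5, 6, 8, 9}
(Y △ Z) \ Y = {2, 6, 8}
((Y ∪ Z) ∪ W) ∩ ((Y △ Z) \ Y) = {2, 6, 8}
W' = {2, 3, 5, 9}
W' ∩ Y = {3, 5, 9}
(((Y ∪ Z) ∪ W) ∩ ((Y △ Z) \ Y)) \ (W' ∩ Y) = {2, 6, 8}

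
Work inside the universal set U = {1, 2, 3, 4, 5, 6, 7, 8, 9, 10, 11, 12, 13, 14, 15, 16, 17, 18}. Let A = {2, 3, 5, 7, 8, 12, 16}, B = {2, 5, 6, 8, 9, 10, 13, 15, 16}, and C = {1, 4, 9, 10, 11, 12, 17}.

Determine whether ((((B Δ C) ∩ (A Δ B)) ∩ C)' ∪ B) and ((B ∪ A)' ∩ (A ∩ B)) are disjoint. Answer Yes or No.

B Δ C = {1, 2, 4, 5, 6, 8, 11, 12, 13, 15, 16, 17}
A Δ B = {3, 6, 7, 9, 10, 12, 13, 15}
(B Δ C) ∩ (A Δ B) = {6, 12, 13, 15}
((B Δ C) ∩ (A Δ B)) ∩ C = {12}
(((B Δ C) ∩ (A Δ B)) ∩ C)' = {1, 2, 3, 4, 5, 6, 7, 8, 9, 10, 11, 13, 14, 15, 16, 17, 18}
(((B Δ C) ∩ (A Δ B)) ∩ C)' ∪ B = {1, 2, 3, 4, 5, 6, 7, 8, 9, 10, 11, 13, 14, 15, 16, 17, 18}
B ∪ A = {2, 3, 5, 6, 7, 8, 9, 10, 12, 13, 15, 16}
(B ∪ A)' = {1, 4, 11, 14, 17, 18}
A ∩ B = {2, 5, 8, 16}
(B ∪ A)' ∩ (A ∩ B) = {}
{1, 2, 3, 4, 5, 6, 7, 8, 9, 10, 11, 13, 14, 15, 16, 17, 18} and {} share no elements.

Yes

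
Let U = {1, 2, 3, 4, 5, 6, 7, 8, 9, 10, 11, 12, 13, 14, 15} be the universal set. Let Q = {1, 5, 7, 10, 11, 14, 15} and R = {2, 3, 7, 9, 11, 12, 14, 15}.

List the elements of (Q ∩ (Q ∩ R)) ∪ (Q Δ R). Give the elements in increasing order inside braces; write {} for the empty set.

{1, 2, 3, 5, 7, 9, 10, 11, 12, 14, 15}

Q ∩ R = {7, 11, 14, 15}
Q ∩ (Q ∩ R) = {7, 11, 14, 15}
Q Δ R = {1, 2, 3, 5, 9, 10, 12}
(Q ∩ (Q ∩ R)) ∪ (Q Δ R) = {1, 2, 3, 5, 7, 9, 10, 11, 12, 14, 15}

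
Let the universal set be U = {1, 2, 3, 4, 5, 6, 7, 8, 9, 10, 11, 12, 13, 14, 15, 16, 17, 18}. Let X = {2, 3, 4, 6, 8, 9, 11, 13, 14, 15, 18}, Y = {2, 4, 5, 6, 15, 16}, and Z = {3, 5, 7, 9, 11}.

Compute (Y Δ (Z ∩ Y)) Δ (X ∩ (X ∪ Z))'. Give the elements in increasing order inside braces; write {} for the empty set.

{1, 2, 4, 5, 6, 7, 10, 12, 15, 17}

Z ∩ Y = {5}
Y Δ (Z ∩ Y) = {2, 4, 6, 15, 16}
X ∪ Z = {2, 3, 4, 5, 6, 7, 8, 9, 11, 13, 14, 15, 18}
X ∩ (X ∪ Z) = {2, 3, 4, 6, 8, 9, 11, 13, 14, 15, 18}
(X ∩ (X ∪ Z))' = {1, 5, 7, 10, 12, 16, 17}
(Y Δ (Z ∩ Y)) Δ (X ∩ (X ∪ Z))' = {1, 2, 4, 5, 6, 7, 10, 12, 15, 17}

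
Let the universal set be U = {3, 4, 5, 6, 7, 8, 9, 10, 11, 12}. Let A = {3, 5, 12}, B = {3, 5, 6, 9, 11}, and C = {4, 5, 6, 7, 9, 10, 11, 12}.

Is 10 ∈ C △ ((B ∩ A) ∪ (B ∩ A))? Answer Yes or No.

Yes

10 ∉ B and 10 ∉ A, so 10 ∉ B ∩ A
10 ∉ B and 10 ∉ A, so 10 ∉ B ∩ A
10 ∉ (B ∩ A) and 10 ∉ (B ∩ A), so 10 ∉ (B ∩ A) ∪ (B ∩ A)
10 ∈ C and 10 ∉ ((B ∩ A) ∪ (B ∩ A)), so 10 ∈ C △ ((B ∩ A) ∪ (B ∩ A))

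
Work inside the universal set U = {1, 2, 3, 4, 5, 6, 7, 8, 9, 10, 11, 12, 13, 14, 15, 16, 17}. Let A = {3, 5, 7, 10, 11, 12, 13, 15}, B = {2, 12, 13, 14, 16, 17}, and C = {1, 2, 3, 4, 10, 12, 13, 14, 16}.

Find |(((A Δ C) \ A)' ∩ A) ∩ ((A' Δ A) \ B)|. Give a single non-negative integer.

6

A Δ C = {1, 2, 4, 5, 7, 11, 14, 15, 16}
(A Δ C) \ A = {1, 2, 4, 14, 16}
((A Δ C) \ A)' = {3, 5, 6, 7, 8, 9, 10, 11, 12, 13, 15, 17}
((A Δ C) \ A)' ∩ A = {3, 5, 7, 10, 11, 12, 13, 15}
A' = {1, 2, 4, 6, 8, 9, 14, 16, 17}
A' Δ A = {1, 2, 3, 4, 5, 6, 7, 8, 9, 10, 11, 12, 13, 14, 15, 16, 17}
(A' Δ A) \ B = {1, 3, 4, 5, 6, 7, 8, 9, 10, 11, 15}
(((A Δ C) \ A)' ∩ A) ∩ ((A' Δ A) \ B) = {3, 5, 7, 10, 11, 15}
|(((A Δ C) \ A)' ∩ A) ∩ ((A' Δ A) \ B)| = 6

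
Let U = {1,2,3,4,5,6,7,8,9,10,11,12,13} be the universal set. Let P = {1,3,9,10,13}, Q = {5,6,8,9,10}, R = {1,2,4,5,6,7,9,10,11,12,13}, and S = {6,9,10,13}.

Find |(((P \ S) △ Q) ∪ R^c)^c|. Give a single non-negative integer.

6

P \ S = {1,3}
(P \ S) △ Q = {1,3,5,6,8,9,10}
R^c = {3,8}
((P \ S) △ Q) ∪ R^c = {1,3,5,6,8,9,10}
(((P \ S) △ Q) ∪ R^c)^c = {2,4,7,11,12,13}
|(((P \ S) △ Q) ∪ R^c)^c| = 6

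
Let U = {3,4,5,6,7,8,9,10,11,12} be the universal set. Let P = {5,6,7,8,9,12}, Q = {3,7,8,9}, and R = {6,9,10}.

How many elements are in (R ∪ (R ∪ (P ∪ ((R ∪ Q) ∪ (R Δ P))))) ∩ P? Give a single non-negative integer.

R ∪ Q = {3,6,7,8,9,10}
R Δ P = {5,7,8,10,12}
(R ∪ Q) ∪ (R Δ P) = {3,5,6,7,8,9,10,12}
P ∪ ((R ∪ Q) ∪ (R Δ P)) = {3,5,6,7,8,9,10,12}
R ∪ (P ∪ ((R ∪ Q) ∪ (R Δ P))) = {3,5,6,7,8,9,10,12}
R ∪ (R ∪ (P ∪ ((R ∪ Q) ∪ (R Δ P)))) = {3,5,6,7,8,9,10,12}
(R ∪ (R ∪ (P ∪ ((R ∪ Q) ∪ (R Δ P))))) ∩ P = {5,6,7,8,9,12}
|(R ∪ (R ∪ (P ∪ ((R ∪ Q) ∪ (R Δ P))))) ∩ P| = 6

6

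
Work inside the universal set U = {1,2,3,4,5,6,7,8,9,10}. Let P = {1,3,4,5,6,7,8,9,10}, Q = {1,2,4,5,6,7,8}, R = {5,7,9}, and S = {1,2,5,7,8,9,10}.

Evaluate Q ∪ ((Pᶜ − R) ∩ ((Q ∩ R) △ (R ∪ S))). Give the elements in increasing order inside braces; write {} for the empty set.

{1,2,4,5,6,7,8}

Pᶜ = {2}
Pᶜ − R = {2}
Q ∩ R = {5,7}
R ∪ S = {1,2,5,7,8,9,10}
(Q ∩ R) △ (R ∪ S) = {1,2,8,9,10}
(Pᶜ − R) ∩ ((Q ∩ R) △ (R ∪ S)) = {2}
Q ∪ ((Pᶜ − R) ∩ ((Q ∩ R) △ (R ∪ S))) = {1,2,4,5,6,7,8}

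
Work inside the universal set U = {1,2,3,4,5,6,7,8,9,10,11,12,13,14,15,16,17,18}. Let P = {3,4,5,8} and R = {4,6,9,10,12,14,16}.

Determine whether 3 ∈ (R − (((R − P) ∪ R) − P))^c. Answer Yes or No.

Yes

3 ∉ R and 3 ∈ P, so 3 ∉ R − P
3 ∉ (R − P) and 3 ∉ R, so 3 ∉ (R − P) ∪ R
3 ∉ ((R − P) ∪ R) and 3 ∈ P, so 3 ∉ ((R − P) ∪ R) − P
3 ∉ R and 3 ∉ (((R − P) ∪ R) − P), so 3 ∉ R − (((R − P) ∪ R) − P)
3 ∈ (R − (((R − P) ∪ R) − P))^c since 3 ∉ (R − (((R − P) ∪ R) − P))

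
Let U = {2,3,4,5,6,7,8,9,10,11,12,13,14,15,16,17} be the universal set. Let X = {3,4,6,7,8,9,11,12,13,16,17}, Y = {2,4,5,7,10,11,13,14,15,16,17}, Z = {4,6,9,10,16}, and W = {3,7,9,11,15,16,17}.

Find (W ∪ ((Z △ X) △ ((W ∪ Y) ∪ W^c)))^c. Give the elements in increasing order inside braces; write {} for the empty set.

Z △ X = {3,7,8,10,11,12,13,17}
W ∪ Y = {2,3,4,5,7,9,10,11,13,14,15,16,17}
W^c = {2,4,5,6,8,10,12,13,14}
(W ∪ Y) ∪ W^c = {2,3,4,5,6,7,8,9,10,11,12,13,14,15,16,17}
(Z △ X) △ ((W ∪ Y) ∪ W^c) = {2,4,5,6,9,14,15,16}
W ∪ ((Z △ X) △ ((W ∪ Y) ∪ W^c)) = {2,3,4,5,6,7,9,11,14,15,16,17}
(W ∪ ((Z △ X) △ ((W ∪ Y) ∪ W^c)))^c = {8,10,12,13}

{8,10,12,13}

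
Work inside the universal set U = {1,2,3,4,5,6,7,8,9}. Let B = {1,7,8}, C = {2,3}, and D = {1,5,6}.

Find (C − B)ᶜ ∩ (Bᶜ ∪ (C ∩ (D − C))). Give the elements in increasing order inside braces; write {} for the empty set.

C − B = {2,3}
(C − B)ᶜ = {1,4,5,6,7,8,9}
Bᶜ = {2,3,4,5,6,9}
D − C = {1,5,6}
C ∩ (D − C) = {}
Bᶜ ∪ (C ∩ (D − C)) = {2,3,4,5,6,9}
(C − B)ᶜ ∩ (Bᶜ ∪ (C ∩ (D − C))) = {4,5,6,9}

{4,5,6,9}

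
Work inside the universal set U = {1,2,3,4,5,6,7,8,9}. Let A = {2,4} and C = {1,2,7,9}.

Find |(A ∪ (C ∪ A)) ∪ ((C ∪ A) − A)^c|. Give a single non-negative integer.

C ∪ A = {1,2,4,7,9}
A ∪ (C ∪ A) = {1,2,4,7,9}
(C ∪ A) − A = {1,7,9}
((C ∪ A) − A)^c = {2,3,4,5,6,8}
(A ∪ (C ∪ A)) ∪ ((C ∪ A) − A)^c = {1,2,3,4,5,6,7,8,9}
|(A ∪ (C ∪ A)) ∪ ((C ∪ A) − A)^c| = 9

9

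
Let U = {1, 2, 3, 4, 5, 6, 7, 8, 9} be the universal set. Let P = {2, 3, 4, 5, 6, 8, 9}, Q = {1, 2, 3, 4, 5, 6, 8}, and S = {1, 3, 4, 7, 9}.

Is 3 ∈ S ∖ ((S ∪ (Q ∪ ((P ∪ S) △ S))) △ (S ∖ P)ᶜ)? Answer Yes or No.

3 ∈ P and 3 ∈ S, so 3 ∈ P ∪ S
3 ∈ (P ∪ S) and 3 ∈ S, so 3 ∉ (P ∪ S) △ S
3 ∈ Q and 3 ∉ ((P ∪ S) △ S), so 3 ∈ Q ∪ ((P ∪ S) △ S)
3 ∈ S and 3 ∈ (Q ∪ ((P ∪ S) △ S)), so 3 ∈ S ∪ (Q ∪ ((P ∪ S) △ S))
3 ∈ S and 3 ∈ P, so 3 ∉ S ∖ P
3 ∈ (S ∖ P)ᶜ since 3 ∉ (S ∖ P)
3 ∈ (S ∪ (Q ∪ ((P ∪ S) △ S))) and 3 ∈ (S ∖ P)ᶜ, so 3 ∉ (S ∪ (Q ∪ ((P ∪ S) △ S))) △ (S ∖ P)ᶜ
3 ∈ S and 3 ∉ ((S ∪ (Q ∪ ((P ∪ S) △ S))) △ (S ∖ P)ᶜ), so 3 ∈ S ∖ ((S ∪ (Q ∪ ((P ∪ S) △ S))) △ (S ∖ P)ᶜ)

Yes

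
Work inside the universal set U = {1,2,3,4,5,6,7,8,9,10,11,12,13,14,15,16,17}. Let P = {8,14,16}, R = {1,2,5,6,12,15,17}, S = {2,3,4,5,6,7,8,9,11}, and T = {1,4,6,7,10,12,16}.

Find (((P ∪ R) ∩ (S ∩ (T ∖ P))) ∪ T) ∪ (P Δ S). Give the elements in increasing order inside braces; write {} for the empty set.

{1,2,3,4,5,6,7,9,10,11,12,14,16}

P ∪ R = {1,2,5,6,8,12,14,15,16,17}
T ∖ P = {1,4,6,7,10,12}
S ∩ (T ∖ P) = {4,6,7}
(P ∪ R) ∩ (S ∩ (T ∖ P)) = {6}
((P ∪ R) ∩ (S ∩ (T ∖ P))) ∪ T = {1,4,6,7,10,12,16}
P Δ S = {2,3,4,5,6,7,9,11,14,16}
(((P ∪ R) ∩ (S ∩ (T ∖ P))) ∪ T) ∪ (P Δ S) = {1,2,3,4,5,6,7,9,10,11,12,14,16}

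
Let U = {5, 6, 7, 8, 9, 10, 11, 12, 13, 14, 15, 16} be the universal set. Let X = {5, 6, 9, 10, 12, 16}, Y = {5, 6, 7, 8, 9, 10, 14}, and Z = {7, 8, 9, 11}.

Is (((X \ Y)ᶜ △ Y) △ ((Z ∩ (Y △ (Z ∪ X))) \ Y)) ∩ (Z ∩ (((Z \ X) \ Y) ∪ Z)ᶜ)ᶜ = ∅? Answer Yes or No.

No

X \ Y = {12, 16}
(X \ Y)ᶜ = {5, 6, 7, 8, 9, 10, 11, 13, 14, 15}
(X \ Y)ᶜ △ Y = {11, 13, 15}
Z ∪ X = {5, 6, 7, 8, 9, 10, 11, 12, 16}
Y △ (Z ∪ X) = {11, 12, 14, 16}
Z ∩ (Y △ (Z ∪ X)) = {11}
(Z ∩ (Y △ (Z ∪ X))) \ Y = {11}
((X \ Y)ᶜ △ Y) △ ((Z ∩ (Y △ (Z ∪ X))) \ Y) = {13, 15}
Z \ X = {7, 8, 11}
(Z \ X) \ Y = {11}
((Z \ X) \ Y) ∪ Z = {7, 8, 9, 11}
(((Z \ X) \ Y) ∪ Z)ᶜ = {5, 6, 10, 12, 13, 14, 15, 16}
Z ∩ (((Z \ X) \ Y) ∪ Z)ᶜ = {}
(Z ∩ (((Z \ X) \ Y) ∪ Z)ᶜ)ᶜ = {5, 6, 7, 8, 9, 10, 11, 12, 13, 14, 15, 16}
13 lies in both, so they are not disjoint.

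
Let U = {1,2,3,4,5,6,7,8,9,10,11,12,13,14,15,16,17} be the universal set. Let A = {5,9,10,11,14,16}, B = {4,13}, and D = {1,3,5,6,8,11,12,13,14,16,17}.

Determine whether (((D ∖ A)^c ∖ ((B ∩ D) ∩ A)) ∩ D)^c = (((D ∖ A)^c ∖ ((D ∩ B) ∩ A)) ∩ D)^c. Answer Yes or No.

Yes

D ∖ A = {1,3,6,8,12,13,17}
(D ∖ A)^c = {2,4,5,7,9,10,11,14,15,16}
B ∩ D = {13}
(B ∩ D) ∩ A = {}
(D ∖ A)^c ∖ ((B ∩ D) ∩ A) = {2,4,5,7,9,10,11,14,15,16}
((D ∖ A)^c ∖ ((B ∩ D) ∩ A)) ∩ D = {5,11,14,16}
(((D ∖ A)^c ∖ ((B ∩ D) ∩ A)) ∩ D)^c = {1,2,3,4,6,7,8,9,10,12,13,15,17}
D ∩ B = {13}
(D ∩ B) ∩ A = {}
(D ∖ A)^c ∖ ((D ∩ B) ∩ A) = {2,4,5,7,9,10,11,14,15,16}
((D ∖ A)^c ∖ ((D ∩ B) ∩ A)) ∩ D = {5,11,14,16}
(((D ∖ A)^c ∖ ((D ∩ B) ∩ A)) ∩ D)^c = {1,2,3,4,6,7,8,9,10,12,13,15,17}
Both equal {1,2,3,4,6,7,8,9,10,12,13,15,17}, so (((D ∖ A)^c ∖ ((B ∩ D) ∩ A)) ∩ D)^c = (((D ∖ A)^c ∖ ((D ∩ B) ∩ A)) ∩ D)^c.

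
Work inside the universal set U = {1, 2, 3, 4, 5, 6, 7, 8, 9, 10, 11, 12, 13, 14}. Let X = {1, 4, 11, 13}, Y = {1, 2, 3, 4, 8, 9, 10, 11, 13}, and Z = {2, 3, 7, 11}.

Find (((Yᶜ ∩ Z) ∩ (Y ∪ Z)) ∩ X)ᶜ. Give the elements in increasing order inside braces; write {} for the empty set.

Yᶜ = {5, 6, 7, 12, 14}
Yᶜ ∩ Z = {7}
Y ∪ Z = {1, 2, 3, 4, 7, 8, 9, 10, 11, 13}
(Yᶜ ∩ Z) ∩ (Y ∪ Z) = {7}
((Yᶜ ∩ Z) ∩ (Y ∪ Z)) ∩ X = {}
(((Yᶜ ∩ Z) ∩ (Y ∪ Z)) ∩ X)ᶜ = {1, 2, 3, 4, 5, 6, 7, 8, 9, 10, 11, 12, 13, 14}

{1, 2, 3, 4, 5, 6, 7, 8, 9, 10, 11, 12, 13, 14}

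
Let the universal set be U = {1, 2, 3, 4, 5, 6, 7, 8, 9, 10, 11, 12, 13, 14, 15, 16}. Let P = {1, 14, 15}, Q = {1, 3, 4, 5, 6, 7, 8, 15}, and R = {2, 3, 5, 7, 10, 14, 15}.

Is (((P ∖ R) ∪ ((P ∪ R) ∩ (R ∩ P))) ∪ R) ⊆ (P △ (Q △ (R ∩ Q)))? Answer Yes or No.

No

P ∖ R = {1}
P ∪ R = {1, 2, 3, 5, 7, 10, 14, 15}
R ∩ P = {14, 15}
(P ∪ R) ∩ (R ∩ P) = {14, 15}
(P ∖ R) ∪ ((P ∪ R) ∩ (R ∩ P)) = {1, 14, 15}
((P ∖ R) ∪ ((P ∪ R) ∩ (R ∩ P))) ∪ R = {1, 2, 3, 5, 7, 10, 14, 15}
R ∩ Q = {3, 5, 7, 15}
Q △ (R ∩ Q) = {1, 4, 6, 8}
P △ (Q △ (R ∩ Q)) = {4, 6, 8, 14, 15}
1 ∈ ((P ∖ R) ∪ ((P ∪ R) ∩ (R ∩ P))) ∪ R but 1 ∉ P △ (Q △ (R ∩ Q)), so the inclusion fails.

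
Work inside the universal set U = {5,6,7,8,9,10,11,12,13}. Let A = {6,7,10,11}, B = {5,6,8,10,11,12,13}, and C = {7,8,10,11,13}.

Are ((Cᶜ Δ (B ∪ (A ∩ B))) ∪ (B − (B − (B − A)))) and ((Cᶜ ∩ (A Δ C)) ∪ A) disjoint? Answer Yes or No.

Cᶜ = {5,6,9,12}
A ∩ B = {6,10,11}
B ∪ (A ∩ B) = {5,6,8,10,11,12,13}
Cᶜ Δ (B ∪ (A ∩ B)) = {8,9,10,11,13}
B − A = {5,8,12,13}
B − (B − A) = {6,10,11}
B − (B − (B − A)) = {5,8,12,13}
(Cᶜ Δ (B ∪ (A ∩ B))) ∪ (B − (B − (B − A))) = {5,8,9,10,11,12,13}
A Δ C = {6,8,13}
Cᶜ ∩ (A Δ C) = {6}
(Cᶜ ∩ (A Δ C)) ∪ A = {6,7,10,11}
10 lies in both, so they are not disjoint.

No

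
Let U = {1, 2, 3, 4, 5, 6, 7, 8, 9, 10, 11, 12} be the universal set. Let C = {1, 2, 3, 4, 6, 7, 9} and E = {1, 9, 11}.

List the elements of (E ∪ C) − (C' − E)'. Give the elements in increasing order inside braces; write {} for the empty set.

{}

E ∪ C = {1, 2, 3, 4, 6, 7, 9, 11}
C' = {5, 8, 10, 11, 12}
C' − E = {5, 8, 10, 12}
(C' − E)' = {1, 2, 3, 4, 6, 7, 9, 11}
(E ∪ C) − (C' − E)' = {}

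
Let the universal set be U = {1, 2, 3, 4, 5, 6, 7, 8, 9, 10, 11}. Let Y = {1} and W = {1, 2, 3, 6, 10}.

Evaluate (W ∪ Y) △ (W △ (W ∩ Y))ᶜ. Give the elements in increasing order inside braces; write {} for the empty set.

W ∪ Y = {1, 2, 3, 6, 10}
W ∩ Y = {1}
W △ (W ∩ Y) = {2, 3, 6, 10}
(W △ (W ∩ Y))ᶜ = {1, 4, 5, 7, 8, 9, 11}
(W ∪ Y) △ (W △ (W ∩ Y))ᶜ = {2, 3, 4, 5, 6, 7, 8, 9, 10, 11}

{2, 3, 4, 5, 6, 7, 8, 9, 10, 11}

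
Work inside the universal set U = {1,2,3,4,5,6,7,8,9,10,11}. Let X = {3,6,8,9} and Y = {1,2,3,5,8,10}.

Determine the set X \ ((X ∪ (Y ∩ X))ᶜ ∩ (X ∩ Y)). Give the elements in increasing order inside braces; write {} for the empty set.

{3,6,8,9}

Y ∩ X = {3,8}
X ∪ (Y ∩ X) = {3,6,8,9}
(X ∪ (Y ∩ X))ᶜ = {1,2,4,5,7,10,11}
X ∩ Y = {3,8}
(X ∪ (Y ∩ X))ᶜ ∩ (X ∩ Y) = {}
X \ ((X ∪ (Y ∩ X))ᶜ ∩ (X ∩ Y)) = {3,6,8,9}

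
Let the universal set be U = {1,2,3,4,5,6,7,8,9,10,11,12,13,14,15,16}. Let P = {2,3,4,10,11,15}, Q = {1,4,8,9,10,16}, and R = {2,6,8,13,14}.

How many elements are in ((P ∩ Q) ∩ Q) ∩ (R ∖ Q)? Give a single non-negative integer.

P ∩ Q = {4,10}
(P ∩ Q) ∩ Q = {4,10}
R ∖ Q = {2,6,13,14}
((P ∩ Q) ∩ Q) ∩ (R ∖ Q) = {}
|((P ∩ Q) ∩ Q) ∩ (R ∖ Q)| = 0

0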